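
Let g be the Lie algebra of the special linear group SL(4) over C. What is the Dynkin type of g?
A3

This is sl(4), which has dimension 4^2 - 1 = 15 and rank 4 - 1 = 3 (a Cartan subalgebra is the diagonal traceless matrices). In the classification of classical Lie algebras, the special linear algebra sl(n+1) has type A_n; here n = 3, so the Dynkin diagram is a chain of 3 nodes with single edges (A_3). Hence the type is A_3.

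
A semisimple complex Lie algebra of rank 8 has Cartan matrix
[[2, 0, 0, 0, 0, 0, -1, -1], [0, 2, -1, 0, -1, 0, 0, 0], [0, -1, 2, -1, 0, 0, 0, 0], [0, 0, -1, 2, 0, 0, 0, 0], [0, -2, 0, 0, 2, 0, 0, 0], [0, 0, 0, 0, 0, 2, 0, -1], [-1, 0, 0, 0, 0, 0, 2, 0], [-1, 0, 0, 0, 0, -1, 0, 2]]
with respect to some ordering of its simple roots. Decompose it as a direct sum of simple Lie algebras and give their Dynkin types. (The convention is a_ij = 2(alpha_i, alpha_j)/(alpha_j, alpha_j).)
A_4 (sl(5)) ⊕ C_4 (sp(8))

The diagram associated to this matrix has two connected components: the simple roots {alpha_1, alpha_6, alpha_7, alpha_8} form a chain of 4 nodes with single edges (A_4), and {alpha_2, alpha_3, alpha_4, alpha_5} form a chain of 4 nodes with a double edge at one end; the terminal node there is the unique long simple root (C_4). A semisimple Lie algebra decomposes uniquely as the direct sum of simple ideals, one per connected component of its Dynkin diagram, so g ≅ A_4 ⊕ C_4 (dimension 24 + 36 = 60).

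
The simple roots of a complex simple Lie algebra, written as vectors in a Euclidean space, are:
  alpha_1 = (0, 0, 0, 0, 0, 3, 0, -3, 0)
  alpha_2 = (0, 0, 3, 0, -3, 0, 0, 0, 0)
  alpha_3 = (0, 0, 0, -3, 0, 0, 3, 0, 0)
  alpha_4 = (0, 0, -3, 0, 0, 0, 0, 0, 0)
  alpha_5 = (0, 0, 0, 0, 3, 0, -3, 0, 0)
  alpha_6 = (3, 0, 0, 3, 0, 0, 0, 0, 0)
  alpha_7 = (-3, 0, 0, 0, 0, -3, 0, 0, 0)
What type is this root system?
B_7 (so(15))

Compute the Cartan integers a_ij = 2(alpha_i, alpha_j)/(alpha_j, alpha_j); the resulting 7x7 Cartan matrix is
[[2, 0, 0, 0, 0, 0, -1], [0, 2, 0, -2, -1, 0, 0], [0, 0, 2, 0, -1, -1, 0], [0, -1, 0, 2, 0, 0, 0], [0, -1, -1, 0, 2, 0, 0], [0, 0, -1, 0, 0, 2, -1], [-1, 0, 0, 0, 0, -1, 2]].
The roots have two lengths (squared-length ratio 2:1); the short ones are alpha_{4}. The associated Dynkin diagram is a chain of 7 nodes with a double edge at one end; the terminal node there is the unique short simple root (B_7), so the type is B_7 (the algebra so(15)).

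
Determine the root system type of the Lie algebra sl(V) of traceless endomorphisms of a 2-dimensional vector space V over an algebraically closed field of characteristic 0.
A1

This is sl(2), which has dimension 2^2 - 1 = 3 and rank 2 - 1 = 1 (a Cartan subalgebra is the diagonal traceless matrices). In the classification of classical Lie algebras, the special linear algebra sl(n+1) has type A_n; here n = 1, so the Dynkin diagram is a chain of 1 nodes with single edges (A_1). Hence the type is A_1.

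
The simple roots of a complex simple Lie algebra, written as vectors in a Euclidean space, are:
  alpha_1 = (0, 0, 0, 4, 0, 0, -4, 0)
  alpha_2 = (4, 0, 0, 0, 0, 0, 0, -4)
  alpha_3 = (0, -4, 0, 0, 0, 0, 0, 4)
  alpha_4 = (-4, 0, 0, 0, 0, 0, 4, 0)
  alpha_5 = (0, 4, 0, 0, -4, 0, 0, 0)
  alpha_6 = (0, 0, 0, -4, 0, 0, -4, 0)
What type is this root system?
Compute the Cartan integers a_ij = 2(alpha_i, alpha_j)/(alpha_j, alpha_j); the resulting 6x6 Cartan matrix is
[[2, 0, 0, -1, 0, 0], [0, 2, -1, -1, 0, 0], [0, -1, 2, 0, -1, 0], [-1, -1, 0, 2, 0, -1], [0, 0, -1, 0, 2, 0], [0, 0, 0, -1, 0, 2]].
All simple roots have the same length, so the diagram is simply laced. The associated Dynkin diagram is a chain of 4 nodes with a fork of two nodes at one end (D_6), so the type is D_6 (the algebra so(12)).

type D_6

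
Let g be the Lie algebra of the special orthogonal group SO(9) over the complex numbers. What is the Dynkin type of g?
This is so(9) with 9 odd, which has dimension 9(9-1)/2 = 36 and rank (9-1)/2 = 4. In the classification of classical Lie algebras, the orthogonal algebra so(2n+1) in an odd number of variables has type B_n; here n = 4, so the Dynkin diagram is a chain of 4 nodes with a double edge at one end; the terminal node there is the unique short simple root (B_4). Hence the type is B_4.

B4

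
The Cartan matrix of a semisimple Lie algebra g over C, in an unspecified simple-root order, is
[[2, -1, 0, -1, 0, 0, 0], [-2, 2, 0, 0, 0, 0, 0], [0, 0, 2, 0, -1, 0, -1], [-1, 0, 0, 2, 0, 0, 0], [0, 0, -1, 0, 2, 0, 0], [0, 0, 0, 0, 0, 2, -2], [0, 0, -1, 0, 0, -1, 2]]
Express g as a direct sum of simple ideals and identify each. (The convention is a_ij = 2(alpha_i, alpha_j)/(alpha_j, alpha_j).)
The diagram associated to this matrix has two connected components: the simple roots {alpha_1, alpha_2, alpha_4} form a chain of 3 nodes with a double edge at one end; the terminal node there is the unique long simple root (C_3), and {alpha_3, alpha_5, alpha_6, alpha_7} form a chain of 4 nodes with a double edge at one end; the terminal node there is the unique long simple root (C_4). A semisimple Lie algebra decomposes uniquely as the direct sum of simple ideals, one per connected component of its Dynkin diagram, so g ≅ C_3 ⊕ C_4 (dimension 21 + 36 = 57).

type C_3 ⊕ type C_4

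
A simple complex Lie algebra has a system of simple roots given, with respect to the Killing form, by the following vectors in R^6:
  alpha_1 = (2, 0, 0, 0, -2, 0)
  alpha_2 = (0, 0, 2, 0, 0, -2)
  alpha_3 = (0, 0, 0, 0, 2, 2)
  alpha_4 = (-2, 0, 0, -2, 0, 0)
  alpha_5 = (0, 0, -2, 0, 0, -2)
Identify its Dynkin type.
D_5 (so(10))

Compute the Cartan integers a_ij = 2(alpha_i, alpha_j)/(alpha_j, alpha_j); the resulting 5x5 Cartan matrix is
[[2, 0, -1, -1, 0], [0, 2, -1, 0, 0], [-1, -1, 2, 0, -1], [-1, 0, 0, 2, 0], [0, 0, -1, 0, 2]].
All simple roots have the same length, so the diagram is simply laced. The associated Dynkin diagram is a chain of 3 nodes with a fork of two nodes at one end (D_5), so the type is D_5 (the algebra so(10)).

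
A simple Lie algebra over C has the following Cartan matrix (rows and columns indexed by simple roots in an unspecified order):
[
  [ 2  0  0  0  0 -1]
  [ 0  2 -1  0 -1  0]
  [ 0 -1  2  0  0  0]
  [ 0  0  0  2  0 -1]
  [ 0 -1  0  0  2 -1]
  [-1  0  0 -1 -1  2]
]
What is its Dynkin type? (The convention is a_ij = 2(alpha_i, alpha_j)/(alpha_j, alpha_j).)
The matrix has rank 6 with 2's on the diagonal. Reading the off-diagonal entries as Dynkin edges (a single edge where a_ij = a_ji = -1; a double or triple edge where a_ij * a_ji = 2 or 3), the diagram is a chain of 4 nodes with a fork of two nodes at one end (D_6). One simple-root ordering that puts it in standard form is (alpha_3, alpha_2, alpha_5, alpha_6, alpha_1, alpha_4). So the algebra is type D_6, i.e. so(12).

D_6 (so(12))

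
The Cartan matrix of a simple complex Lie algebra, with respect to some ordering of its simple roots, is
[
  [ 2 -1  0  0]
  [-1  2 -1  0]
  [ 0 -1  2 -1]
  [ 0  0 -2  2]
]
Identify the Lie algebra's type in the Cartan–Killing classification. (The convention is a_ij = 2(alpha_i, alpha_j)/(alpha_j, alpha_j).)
C4

The matrix has rank 4 with 2's on the diagonal. Reading the off-diagonal entries as Dynkin edges (a single edge where a_ij = a_ji = -1; a double or triple edge where a_ij * a_ji = 2 or 3), the diagram is a chain of 4 nodes with a double edge at one end; the terminal node there is the unique long simple root (C_4). One simple-root ordering that puts it in standard form is (alpha_1, alpha_2, alpha_3, alpha_4). So the algebra is type C_4, i.e. sp(8).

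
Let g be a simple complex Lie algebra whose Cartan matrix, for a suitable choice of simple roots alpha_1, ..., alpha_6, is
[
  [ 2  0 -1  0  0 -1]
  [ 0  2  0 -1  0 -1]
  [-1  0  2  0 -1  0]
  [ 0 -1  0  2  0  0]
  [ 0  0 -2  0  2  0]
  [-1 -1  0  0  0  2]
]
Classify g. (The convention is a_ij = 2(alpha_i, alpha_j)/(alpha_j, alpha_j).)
type C_6

The matrix has rank 6 with 2's on the diagonal. Reading the off-diagonal entries as Dynkin edges (a single edge where a_ij = a_ji = -1; a double or triple edge where a_ij * a_ji = 2 or 3), the diagram is a chain of 6 nodes with a double edge at one end; the terminal node there is the unique long simple root (C_6). One simple-root ordering that puts it in standard form is (alpha_4, alpha_2, alpha_6, alpha_1, alpha_3, alpha_5). So the algebra is type C_6, i.e. sp(12).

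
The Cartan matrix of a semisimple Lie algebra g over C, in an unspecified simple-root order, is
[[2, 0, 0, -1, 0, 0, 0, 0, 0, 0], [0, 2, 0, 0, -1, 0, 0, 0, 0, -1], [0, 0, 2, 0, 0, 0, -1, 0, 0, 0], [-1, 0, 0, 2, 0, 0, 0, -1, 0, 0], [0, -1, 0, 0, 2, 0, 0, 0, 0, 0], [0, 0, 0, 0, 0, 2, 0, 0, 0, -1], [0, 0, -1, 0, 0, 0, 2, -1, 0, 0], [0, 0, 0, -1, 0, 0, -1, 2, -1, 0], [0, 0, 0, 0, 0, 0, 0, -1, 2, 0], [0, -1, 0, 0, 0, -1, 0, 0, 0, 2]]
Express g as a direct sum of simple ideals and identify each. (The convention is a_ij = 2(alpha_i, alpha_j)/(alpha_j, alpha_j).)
A4 ⊕ E6

The diagram associated to this matrix has two connected components: the simple roots {alpha_2, alpha_5, alpha_6, alpha_10} form a chain of 4 nodes with single edges (A_4), and {alpha_1, alpha_3, alpha_4, alpha_7, alpha_8, alpha_9} form a chain of 5 nodes with one extra node attached to the third node from one end (E_6). A semisimple Lie algebra decomposes uniquely as the direct sum of simple ideals, one per connected component of its Dynkin diagram, so g ≅ A_4 ⊕ E_6 (dimension 24 + 78 = 102).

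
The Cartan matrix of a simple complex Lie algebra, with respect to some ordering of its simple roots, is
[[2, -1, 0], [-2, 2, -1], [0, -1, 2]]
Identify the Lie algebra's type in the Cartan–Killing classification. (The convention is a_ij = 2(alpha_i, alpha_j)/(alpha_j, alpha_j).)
The matrix has rank 3 with 2's on the diagonal. Reading the off-diagonal entries as Dynkin edges (a single edge where a_ij = a_ji = -1; a double or triple edge where a_ij * a_ji = 2 or 3), the diagram is a chain of 3 nodes with a double edge at one end; the terminal node there is the unique short simple root (B_3). One simple-root ordering that puts it in standard form is (alpha_3, alpha_2, alpha_1). So the algebra is type B_3, i.e. so(7).

B_3 (so(7))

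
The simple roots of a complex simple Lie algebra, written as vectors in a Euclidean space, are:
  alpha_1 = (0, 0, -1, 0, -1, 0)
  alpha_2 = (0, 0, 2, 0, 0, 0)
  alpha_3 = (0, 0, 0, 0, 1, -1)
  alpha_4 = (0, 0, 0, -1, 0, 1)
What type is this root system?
C4

Compute the Cartan integers a_ij = 2(alpha_i, alpha_j)/(alpha_j, alpha_j); the resulting 4x4 Cartan matrix is
[[2, -1, -1, 0], [-2, 2, 0, 0], [-1, 0, 2, -1], [0, 0, -1, 2]].
The roots have two lengths (squared-length ratio 2:1); the short ones are alpha_{1,3,4}. The associated Dynkin diagram is a chain of 4 nodes with a double edge at one end; the terminal node there is the unique long simple root (C_4), so the type is C_4 (the algebra sp(8)).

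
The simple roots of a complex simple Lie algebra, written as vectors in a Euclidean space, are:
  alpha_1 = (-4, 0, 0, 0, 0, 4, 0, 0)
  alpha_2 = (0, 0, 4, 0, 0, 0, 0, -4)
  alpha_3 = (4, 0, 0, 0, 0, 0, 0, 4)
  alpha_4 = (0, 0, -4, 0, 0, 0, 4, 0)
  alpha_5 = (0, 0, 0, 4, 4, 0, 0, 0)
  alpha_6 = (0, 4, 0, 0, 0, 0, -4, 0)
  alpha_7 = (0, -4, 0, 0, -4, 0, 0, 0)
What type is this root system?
Compute the Cartan integers a_ij = 2(alpha_i, alpha_j)/(alpha_j, alpha_j); the resulting 7x7 Cartan matrix is
[[2, 0, -1, 0, 0, 0, 0], [0, 2, -1, -1, 0, 0, 0], [-1, -1, 2, 0, 0, 0, 0], [0, -1, 0, 2, 0, -1, 0], [0, 0, 0, 0, 2, 0, -1], [0, 0, 0, -1, 0, 2, -1], [0, 0, 0, 0, -1, -1, 2]].
All simple roots have the same length, so the diagram is simply laced. The associated Dynkin diagram is a chain of 7 nodes with single edges (A_7), so the type is A_7 (the algebra sl(8)).

type A_7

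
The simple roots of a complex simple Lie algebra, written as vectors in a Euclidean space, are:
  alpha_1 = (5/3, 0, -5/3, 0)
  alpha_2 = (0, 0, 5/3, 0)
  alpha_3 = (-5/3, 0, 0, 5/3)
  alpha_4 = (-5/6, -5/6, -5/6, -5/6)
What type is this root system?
type F_4

Compute the Cartan integers a_ij = 2(alpha_i, alpha_j)/(alpha_j, alpha_j); the resulting 4x4 Cartan matrix is
[[2, -2, -1, 0], [-1, 2, 0, -1], [-1, 0, 2, 0], [0, -1, 0, 2]].
The roots have two lengths (squared-length ratio 2:1); the short ones are alpha_{2,4}. The associated Dynkin diagram is a chain of 4 nodes with a double edge between the middle two (F_4), so the type is F_4.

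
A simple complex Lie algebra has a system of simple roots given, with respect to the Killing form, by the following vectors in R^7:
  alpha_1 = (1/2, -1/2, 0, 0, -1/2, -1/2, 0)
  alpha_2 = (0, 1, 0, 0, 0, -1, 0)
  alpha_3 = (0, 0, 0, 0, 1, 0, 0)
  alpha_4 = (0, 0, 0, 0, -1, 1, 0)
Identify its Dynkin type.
Compute the Cartan integers a_ij = 2(alpha_i, alpha_j)/(alpha_j, alpha_j); the resulting 4x4 Cartan matrix is
[[2, 0, -1, 0], [0, 2, 0, -1], [-1, 0, 2, -1], [0, -1, -2, 2]].
The roots have two lengths (squared-length ratio 2:1); the short ones are alpha_{1,3}. The associated Dynkin diagram is a chain of 4 nodes with a double edge between the middle two (F_4), so the type is F_4.

type F_4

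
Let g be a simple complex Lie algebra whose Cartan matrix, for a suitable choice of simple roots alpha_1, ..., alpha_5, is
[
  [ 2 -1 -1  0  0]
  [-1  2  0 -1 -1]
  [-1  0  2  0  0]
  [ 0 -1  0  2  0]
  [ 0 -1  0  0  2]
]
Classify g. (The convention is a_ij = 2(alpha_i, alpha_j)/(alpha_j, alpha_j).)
D5

The matrix has rank 5 with 2's on the diagonal. Reading the off-diagonal entries as Dynkin edges (a single edge where a_ij = a_ji = -1; a double or triple edge where a_ij * a_ji = 2 or 3), the diagram is a chain of 3 nodes with a fork of two nodes at one end (D_5). One simple-root ordering that puts it in standard form is (alpha_3, alpha_1, alpha_2, alpha_4, alpha_5). So the algebra is type D_5, i.e. so(10).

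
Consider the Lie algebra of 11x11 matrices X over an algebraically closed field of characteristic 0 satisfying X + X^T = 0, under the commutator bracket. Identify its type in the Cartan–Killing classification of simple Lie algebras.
B_5

This is so(11) with 11 odd, which has dimension 11(11-1)/2 = 55 and rank (11-1)/2 = 5. In the classification of classical Lie algebras, the orthogonal algebra so(2n+1) in an odd number of variables has type B_n; here n = 5, so the Dynkin diagram is a chain of 5 nodes with a double edge at one end; the terminal node there is the unique short simple root (B_5). Hence the type is B_5.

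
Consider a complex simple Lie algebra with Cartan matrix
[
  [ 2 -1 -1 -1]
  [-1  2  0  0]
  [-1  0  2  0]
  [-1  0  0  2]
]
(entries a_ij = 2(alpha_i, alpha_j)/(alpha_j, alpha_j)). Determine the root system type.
The matrix has rank 4 with 2's on the diagonal. Reading the off-diagonal entries as Dynkin edges (a single edge where a_ij = a_ji = -1; a double or triple edge where a_ij * a_ji = 2 or 3), the diagram is a chain of 2 nodes with a fork of two nodes at one end (D_4). One simple-root ordering that puts it in standard form is (alpha_2, alpha_1, alpha_4, alpha_3). So the algebra is type D_4, i.e. so(8).

D_4 (so(8))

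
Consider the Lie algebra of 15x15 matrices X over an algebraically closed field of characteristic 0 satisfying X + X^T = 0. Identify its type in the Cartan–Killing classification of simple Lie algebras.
type B_7

This is so(15) with 15 odd, which has dimension 15(15-1)/2 = 105 and rank (15-1)/2 = 7. In the classification of classical Lie algebras, the orthogonal algebra so(2n+1) in an odd number of variables has type B_n; here n = 7, so the Dynkin diagram is a chain of 7 nodes with a double edge at one end; the terminal node there is the unique short simple root (B_7). Hence the type is B_7.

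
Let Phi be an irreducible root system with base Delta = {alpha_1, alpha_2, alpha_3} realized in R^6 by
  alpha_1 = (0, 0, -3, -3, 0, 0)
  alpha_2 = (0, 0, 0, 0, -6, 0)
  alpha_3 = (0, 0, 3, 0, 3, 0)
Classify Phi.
C3

Compute the Cartan integers a_ij = 2(alpha_i, alpha_j)/(alpha_j, alpha_j); the resulting 3x3 Cartan matrix is
[[2, 0, -1], [0, 2, -2], [-1, -1, 2]].
The roots have two lengths (squared-length ratio 2:1); the short ones are alpha_{1,3}. The associated Dynkin diagram is a chain of 3 nodes with a double edge at one end; the terminal node there is the unique long simple root (C_3), so the type is C_3 (the algebra sp(6)).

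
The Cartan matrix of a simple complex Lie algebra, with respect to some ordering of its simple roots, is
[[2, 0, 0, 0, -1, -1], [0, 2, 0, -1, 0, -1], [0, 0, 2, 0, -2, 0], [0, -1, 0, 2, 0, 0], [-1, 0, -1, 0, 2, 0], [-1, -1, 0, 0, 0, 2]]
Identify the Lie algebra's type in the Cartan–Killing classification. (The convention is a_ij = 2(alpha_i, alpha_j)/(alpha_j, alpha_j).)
The matrix has rank 6 with 2's on the diagonal. Reading the off-diagonal entries as Dynkin edges (a single edge where a_ij = a_ji = -1; a double or triple edge where a_ij * a_ji = 2 or 3), the diagram is a chain of 6 nodes with a double edge at one end; the terminal node there is the unique long simple root (C_6). One simple-root ordering that puts it in standard form is (alpha_4, alpha_2, alpha_6, alpha_1, alpha_5, alpha_3). So the algebra is type C_6, i.e. sp(12).

type C_6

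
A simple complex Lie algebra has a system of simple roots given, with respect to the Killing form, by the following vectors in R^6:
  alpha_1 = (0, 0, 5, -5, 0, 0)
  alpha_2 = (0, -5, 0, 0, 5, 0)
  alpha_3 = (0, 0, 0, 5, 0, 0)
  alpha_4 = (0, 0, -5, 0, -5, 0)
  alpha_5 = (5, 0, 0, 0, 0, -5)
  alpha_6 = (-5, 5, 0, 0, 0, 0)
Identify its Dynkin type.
type B_6

Compute the Cartan integers a_ij = 2(alpha_i, alpha_j)/(alpha_j, alpha_j); the resulting 6x6 Cartan matrix is
[[2, 0, -2, -1, 0, 0], [0, 2, 0, -1, 0, -1], [-1, 0, 2, 0, 0, 0], [-1, -1, 0, 2, 0, 0], [0, 0, 0, 0, 2, -1], [0, -1, 0, 0, -1, 2]].
The roots have two lengths (squared-length ratio 2:1); the short ones are alpha_{3}. The associated Dynkin diagram is a chain of 6 nodes with a double edge at one end; the terminal node there is the unique short simple root (B_6), so the type is B_6 (the algebra so(13)).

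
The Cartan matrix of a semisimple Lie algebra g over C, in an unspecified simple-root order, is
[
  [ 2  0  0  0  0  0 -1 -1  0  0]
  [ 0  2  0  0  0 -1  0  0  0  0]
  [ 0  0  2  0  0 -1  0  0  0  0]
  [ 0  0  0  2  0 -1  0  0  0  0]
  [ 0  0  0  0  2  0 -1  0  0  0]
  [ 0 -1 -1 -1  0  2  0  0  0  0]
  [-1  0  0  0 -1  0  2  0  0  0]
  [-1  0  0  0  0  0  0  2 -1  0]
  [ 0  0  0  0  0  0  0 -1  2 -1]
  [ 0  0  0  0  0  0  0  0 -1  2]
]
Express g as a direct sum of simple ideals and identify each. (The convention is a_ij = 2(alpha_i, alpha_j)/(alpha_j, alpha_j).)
type A_6 + type D_4

The diagram associated to this matrix has two connected components: the simple roots {alpha_1, alpha_5, alpha_7, alpha_8, alpha_9, alpha_10} form a chain of 6 nodes with single edges (A_6), and {alpha_2, alpha_3, alpha_4, alpha_6} form a chain of 2 nodes with a fork of two nodes at one end (D_4). A semisimple Lie algebra decomposes uniquely as the direct sum of simple ideals, one per connected component of its Dynkin diagram, so g ≅ A_6 ⊕ D_4 (dimension 48 + 28 = 76).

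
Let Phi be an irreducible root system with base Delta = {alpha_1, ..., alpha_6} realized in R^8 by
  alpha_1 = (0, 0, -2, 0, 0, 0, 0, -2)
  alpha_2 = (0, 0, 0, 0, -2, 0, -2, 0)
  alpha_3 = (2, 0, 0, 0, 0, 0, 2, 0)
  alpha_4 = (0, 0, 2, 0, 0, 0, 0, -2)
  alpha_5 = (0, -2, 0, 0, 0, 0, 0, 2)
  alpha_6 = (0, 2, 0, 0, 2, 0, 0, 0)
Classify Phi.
Compute the Cartan integers a_ij = 2(alpha_i, alpha_j)/(alpha_j, alpha_j); the resulting 6x6 Cartan matrix is
[[2, 0, 0, 0, -1, 0], [0, 2, -1, 0, 0, -1], [0, -1, 2, 0, 0, 0], [0, 0, 0, 2, -1, 0], [-1, 0, 0, -1, 2, -1], [0, -1, 0, 0, -1, 2]].
All simple roots have the same length, so the diagram is simply laced. The associated Dynkin diagram is a chain of 4 nodes with a fork of two nodes at one end (D_6), so the type is D_6 (the algebra so(12)).

type D_6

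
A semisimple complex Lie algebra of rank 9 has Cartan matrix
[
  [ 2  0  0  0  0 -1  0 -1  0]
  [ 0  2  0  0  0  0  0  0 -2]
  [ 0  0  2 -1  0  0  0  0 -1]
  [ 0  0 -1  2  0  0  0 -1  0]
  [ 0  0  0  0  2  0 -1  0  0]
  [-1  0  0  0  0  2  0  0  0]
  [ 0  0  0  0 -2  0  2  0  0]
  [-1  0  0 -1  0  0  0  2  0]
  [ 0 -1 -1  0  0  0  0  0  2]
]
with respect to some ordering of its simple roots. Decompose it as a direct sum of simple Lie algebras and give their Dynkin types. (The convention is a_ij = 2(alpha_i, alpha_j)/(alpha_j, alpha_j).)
B_2 + C_7

The diagram associated to this matrix has two connected components: the simple roots {alpha_5, alpha_7} form a chain of 2 nodes with a double edge at one end; the terminal node there is the unique short simple root (B_2), and {alpha_1, alpha_2, alpha_3, alpha_4, alpha_6, alpha_8, alpha_9} form a chain of 7 nodes with a double edge at one end; the terminal node there is the unique long simple root (C_7). A semisimple Lie algebra decomposes uniquely as the direct sum of simple ideals, one per connected component of its Dynkin diagram, so g ≅ B_2 ⊕ C_7 (dimension 10 + 105 = 115).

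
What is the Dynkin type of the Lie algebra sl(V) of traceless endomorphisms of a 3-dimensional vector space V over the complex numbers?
This is sl(3), which has dimension 3^2 - 1 = 8 and rank 3 - 1 = 2 (a Cartan subalgebra is the diagonal traceless matrices). In the classification of classical Lie algebras, the special linear algebra sl(n+1) has type A_n; here n = 2, so the Dynkin diagram is a chain of 2 nodes with single edges (A_2). Hence the type is A_2.

A_2 (sl(3))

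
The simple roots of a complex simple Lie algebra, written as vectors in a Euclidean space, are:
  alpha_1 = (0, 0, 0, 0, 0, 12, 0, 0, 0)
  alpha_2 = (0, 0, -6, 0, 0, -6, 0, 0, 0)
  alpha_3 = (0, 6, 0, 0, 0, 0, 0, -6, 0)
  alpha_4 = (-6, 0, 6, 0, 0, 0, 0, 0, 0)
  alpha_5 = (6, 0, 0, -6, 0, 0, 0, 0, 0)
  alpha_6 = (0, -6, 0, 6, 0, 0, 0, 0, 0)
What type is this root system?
C_6 (sp(12))

Compute the Cartan integers a_ij = 2(alpha_i, alpha_j)/(alpha_j, alpha_j); the resulting 6x6 Cartan matrix is
[[2, -2, 0, 0, 0, 0], [-1, 2, 0, -1, 0, 0], [0, 0, 2, 0, 0, -1], [0, -1, 0, 2, -1, 0], [0, 0, 0, -1, 2, -1], [0, 0, -1, 0, -1, 2]].
The roots have two lengths (squared-length ratio 2:1); the short ones are alpha_{2,3,4,5,6}. The associated Dynkin diagram is a chain of 6 nodes with a double edge at one end; the terminal node there is the unique long simple root (C_6), so the type is C_6 (the algebra sp(12)).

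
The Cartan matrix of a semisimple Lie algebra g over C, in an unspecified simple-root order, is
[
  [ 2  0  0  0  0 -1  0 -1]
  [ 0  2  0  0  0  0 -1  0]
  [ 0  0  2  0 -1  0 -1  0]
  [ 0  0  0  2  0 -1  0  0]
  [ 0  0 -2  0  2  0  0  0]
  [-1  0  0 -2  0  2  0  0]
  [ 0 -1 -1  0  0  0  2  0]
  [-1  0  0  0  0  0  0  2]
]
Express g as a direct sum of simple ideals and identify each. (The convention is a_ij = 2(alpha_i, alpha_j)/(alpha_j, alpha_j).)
type B_4 ⊕ type C_4

The diagram associated to this matrix has two connected components: the simple roots {alpha_1, alpha_4, alpha_6, alpha_8} form a chain of 4 nodes with a double edge at one end; the terminal node there is the unique short simple root (B_4), and {alpha_2, alpha_3, alpha_5, alpha_7} form a chain of 4 nodes with a double edge at one end; the terminal node there is the unique long simple root (C_4). A semisimple Lie algebra decomposes uniquely as the direct sum of simple ideals, one per connected component of its Dynkin diagram, so g ≅ B_4 ⊕ C_4 (dimension 36 + 36 = 72).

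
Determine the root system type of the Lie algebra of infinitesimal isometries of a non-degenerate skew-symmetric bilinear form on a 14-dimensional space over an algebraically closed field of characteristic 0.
C7

This is sp(14), which has dimension 14(14+1)/2 = 105 and rank 14/2 = 7. In the classification of classical Lie algebras, the symplectic algebra sp(2n) has type C_n; here n = 7, so the Dynkin diagram is a chain of 7 nodes with a double edge at one end; the terminal node there is the unique long simple root (C_7). Hence the type is C_7.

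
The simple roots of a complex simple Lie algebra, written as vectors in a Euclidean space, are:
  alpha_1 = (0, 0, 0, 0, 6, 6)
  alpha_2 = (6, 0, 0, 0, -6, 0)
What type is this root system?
A_2 (sl(3))

Compute the Cartan integers a_ij = 2(alpha_i, alpha_j)/(alpha_j, alpha_j); the resulting 2x2 Cartan matrix is
[[2, -1], [-1, 2]].
All simple roots have the same length, so the diagram is simply laced. The associated Dynkin diagram is a chain of 2 nodes with single edges (A_2), so the type is A_2 (the algebra sl(3)).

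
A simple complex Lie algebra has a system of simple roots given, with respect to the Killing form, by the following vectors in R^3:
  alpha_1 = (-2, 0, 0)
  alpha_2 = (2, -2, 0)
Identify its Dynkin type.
B2

Compute the Cartan integers a_ij = 2(alpha_i, alpha_j)/(alpha_j, alpha_j); the resulting 2x2 Cartan matrix is
[[2, -1], [-2, 2]].
The roots have two lengths (squared-length ratio 2:1); the short ones are alpha_{1}. The associated Dynkin diagram is a chain of 2 nodes with a double edge at one end; the terminal node there is the unique short simple root (B_2), so the type is B_2 (the algebra so(5)).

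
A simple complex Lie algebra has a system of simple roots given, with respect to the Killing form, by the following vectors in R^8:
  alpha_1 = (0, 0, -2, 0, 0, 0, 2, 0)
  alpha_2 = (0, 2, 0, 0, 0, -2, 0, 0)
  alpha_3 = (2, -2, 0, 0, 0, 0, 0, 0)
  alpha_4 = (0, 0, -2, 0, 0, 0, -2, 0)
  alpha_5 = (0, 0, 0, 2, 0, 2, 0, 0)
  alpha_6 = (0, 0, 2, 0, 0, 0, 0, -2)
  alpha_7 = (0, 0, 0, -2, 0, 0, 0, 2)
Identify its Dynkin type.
D7

Compute the Cartan integers a_ij = 2(alpha_i, alpha_j)/(alpha_j, alpha_j); the resulting 7x7 Cartan matrix is
[[2, 0, 0, 0, 0, -1, 0], [0, 2, -1, 0, -1, 0, 0], [0, -1, 2, 0, 0, 0, 0], [0, 0, 0, 2, 0, -1, 0], [0, -1, 0, 0, 2, 0, -1], [-1, 0, 0, -1, 0, 2, -1], [0, 0, 0, 0, -1, -1, 2]].
All simple roots have the same length, so the diagram is simply laced. The associated Dynkin diagram is a chain of 5 nodes with a fork of two nodes at one end (D_7), so the type is D_7 (the algebra so(14)).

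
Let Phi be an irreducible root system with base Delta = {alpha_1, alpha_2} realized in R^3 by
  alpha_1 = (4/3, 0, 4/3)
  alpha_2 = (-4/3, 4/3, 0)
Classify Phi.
A_2 (sl(3))

Compute the Cartan integers a_ij = 2(alpha_i, alpha_j)/(alpha_j, alpha_j); the resulting 2x2 Cartan matrix is
[[2, -1], [-1, 2]].
All simple roots have the same length, so the diagram is simply laced. The associated Dynkin diagram is a chain of 2 nodes with single edges (A_2), so the type is A_2 (the algebra sl(3)).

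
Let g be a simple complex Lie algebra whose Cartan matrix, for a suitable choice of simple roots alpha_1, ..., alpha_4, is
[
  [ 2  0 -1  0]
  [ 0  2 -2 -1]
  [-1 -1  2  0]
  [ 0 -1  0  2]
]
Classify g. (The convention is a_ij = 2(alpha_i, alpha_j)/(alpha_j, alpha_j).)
type F_4

The matrix has rank 4 with 2's on the diagonal. Reading the off-diagonal entries as Dynkin edges (a single edge where a_ij = a_ji = -1; a double or triple edge where a_ij * a_ji = 2 or 3), the diagram is a chain of 4 nodes with a double edge between the middle two (F_4). One simple-root ordering that puts it in standard form is (alpha_4, alpha_2, alpha_3, alpha_1). So the algebra is type F_4.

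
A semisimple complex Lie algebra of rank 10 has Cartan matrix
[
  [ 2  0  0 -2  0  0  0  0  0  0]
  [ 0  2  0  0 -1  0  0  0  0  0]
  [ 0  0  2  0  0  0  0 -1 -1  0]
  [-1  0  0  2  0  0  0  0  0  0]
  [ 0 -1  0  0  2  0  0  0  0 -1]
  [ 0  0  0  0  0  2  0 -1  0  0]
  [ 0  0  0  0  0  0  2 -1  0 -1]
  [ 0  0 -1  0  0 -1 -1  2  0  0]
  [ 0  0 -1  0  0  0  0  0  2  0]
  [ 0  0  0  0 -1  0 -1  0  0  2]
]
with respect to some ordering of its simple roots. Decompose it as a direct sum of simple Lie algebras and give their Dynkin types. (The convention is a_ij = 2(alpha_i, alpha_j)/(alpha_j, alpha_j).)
B2 ⊕ E8

The diagram associated to this matrix has two connected components: the simple roots {alpha_1, alpha_4} form a chain of 2 nodes with a double edge at one end; the terminal node there is the unique short simple root (B_2), and {alpha_2, alpha_3, alpha_5, alpha_6, alpha_7, alpha_8, alpha_9, alpha_10} form a chain of 7 nodes with one extra node attached to the third node from one end (E_8). A semisimple Lie algebra decomposes uniquely as the direct sum of simple ideals, one per connected component of its Dynkin diagram, so g ≅ B_2 ⊕ E_8 (dimension 10 + 248 = 258).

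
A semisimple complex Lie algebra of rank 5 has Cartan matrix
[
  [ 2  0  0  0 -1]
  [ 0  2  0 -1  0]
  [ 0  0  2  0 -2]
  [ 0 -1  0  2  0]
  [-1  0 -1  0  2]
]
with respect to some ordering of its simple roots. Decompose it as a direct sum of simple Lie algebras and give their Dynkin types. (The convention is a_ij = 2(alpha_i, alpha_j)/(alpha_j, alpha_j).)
The diagram associated to this matrix has two connected components: the simple roots {alpha_2, alpha_4} form a chain of 2 nodes with single edges (A_2), and {alpha_1, alpha_3, alpha_5} form a chain of 3 nodes with a double edge at one end; the terminal node there is the unique long simple root (C_3). A semisimple Lie algebra decomposes uniquely as the direct sum of simple ideals, one per connected component of its Dynkin diagram, so g ≅ A_2 ⊕ C_3 (dimension 8 + 21 = 29).

A2 ⊕ C3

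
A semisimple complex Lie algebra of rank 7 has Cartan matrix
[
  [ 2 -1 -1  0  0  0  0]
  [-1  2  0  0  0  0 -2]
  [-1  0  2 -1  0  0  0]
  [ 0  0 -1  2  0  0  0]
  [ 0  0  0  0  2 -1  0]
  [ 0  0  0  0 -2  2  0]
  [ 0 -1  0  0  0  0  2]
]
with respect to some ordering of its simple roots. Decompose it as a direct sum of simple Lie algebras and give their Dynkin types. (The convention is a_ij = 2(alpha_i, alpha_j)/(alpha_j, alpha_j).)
B_2 (so(5)) ⊕ B_5 (so(11))

The diagram associated to this matrix has two connected components: the simple roots {alpha_5, alpha_6} form a chain of 2 nodes with a double edge at one end; the terminal node there is the unique short simple root (B_2), and {alpha_1, alpha_2, alpha_3, alpha_4, alpha_7} form a chain of 5 nodes with a double edge at one end; the terminal node there is the unique short simple root (B_5). A semisimple Lie algebra decomposes uniquely as the direct sum of simple ideals, one per connected component of its Dynkin diagram, so g ≅ B_2 ⊕ B_5 (dimension 10 + 55 = 65).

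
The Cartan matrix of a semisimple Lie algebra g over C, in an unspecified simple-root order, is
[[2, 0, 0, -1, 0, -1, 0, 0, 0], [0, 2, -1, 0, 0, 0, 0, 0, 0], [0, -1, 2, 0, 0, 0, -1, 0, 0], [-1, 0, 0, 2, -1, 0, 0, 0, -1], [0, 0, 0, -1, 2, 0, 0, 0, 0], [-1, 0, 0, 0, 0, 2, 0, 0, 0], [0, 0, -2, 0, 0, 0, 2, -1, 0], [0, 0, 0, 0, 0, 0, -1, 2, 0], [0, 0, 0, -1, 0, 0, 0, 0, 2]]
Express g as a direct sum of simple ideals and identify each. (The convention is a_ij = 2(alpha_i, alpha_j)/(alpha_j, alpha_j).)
The diagram associated to this matrix has two connected components: the simple roots {alpha_1, alpha_4, alpha_5, alpha_6, alpha_9} form a chain of 3 nodes with a fork of two nodes at one end (D_5), and {alpha_2, alpha_3, alpha_7, alpha_8} form a chain of 4 nodes with a double edge between the middle two (F_4). A semisimple Lie algebra decomposes uniquely as the direct sum of simple ideals, one per connected component of its Dynkin diagram, so g ≅ D_5 ⊕ F_4 (dimension 45 + 52 = 97).

D5 ⊕ F4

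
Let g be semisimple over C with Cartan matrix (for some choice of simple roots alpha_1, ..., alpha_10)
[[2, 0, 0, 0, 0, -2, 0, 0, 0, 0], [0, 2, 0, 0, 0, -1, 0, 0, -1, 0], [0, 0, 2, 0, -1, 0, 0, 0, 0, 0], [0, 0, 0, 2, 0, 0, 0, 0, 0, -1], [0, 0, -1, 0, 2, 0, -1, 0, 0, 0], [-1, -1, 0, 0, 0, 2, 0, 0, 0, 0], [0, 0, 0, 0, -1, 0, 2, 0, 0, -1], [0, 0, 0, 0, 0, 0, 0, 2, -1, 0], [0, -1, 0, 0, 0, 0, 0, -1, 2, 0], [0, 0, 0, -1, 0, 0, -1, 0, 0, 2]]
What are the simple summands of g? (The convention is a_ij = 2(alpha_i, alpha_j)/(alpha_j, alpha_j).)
A5 ⊕ C5

The diagram associated to this matrix has two connected components: the simple roots {alpha_3, alpha_4, alpha_5, alpha_7, alpha_10} form a chain of 5 nodes with single edges (A_5), and {alpha_1, alpha_2, alpha_6, alpha_8, alpha_9} form a chain of 5 nodes with a double edge at one end; the terminal node there is the unique long simple root (C_5). A semisimple Lie algebra decomposes uniquely as the direct sum of simple ideals, one per connected component of its Dynkin diagram, so g ≅ A_5 ⊕ C_5 (dimension 35 + 55 = 90).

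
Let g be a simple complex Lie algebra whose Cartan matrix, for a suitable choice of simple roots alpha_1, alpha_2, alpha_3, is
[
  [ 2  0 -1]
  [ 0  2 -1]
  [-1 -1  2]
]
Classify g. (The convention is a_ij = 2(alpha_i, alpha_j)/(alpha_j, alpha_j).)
A3

The matrix has rank 3 with 2's on the diagonal. Reading the off-diagonal entries as Dynkin edges (a single edge where a_ij = a_ji = -1; a double or triple edge where a_ij * a_ji = 2 or 3), the diagram is a chain of 3 nodes with single edges (A_3). One simple-root ordering that puts it in standard form is (alpha_1, alpha_3, alpha_2). So the algebra is type A_3, i.e. sl(4).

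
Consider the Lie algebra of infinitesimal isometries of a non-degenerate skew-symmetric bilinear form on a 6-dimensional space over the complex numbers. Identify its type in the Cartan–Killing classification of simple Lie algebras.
C_3

This is sp(6), which has dimension 6(6+1)/2 = 21 and rank 6/2 = 3. In the classification of classical Lie algebras, the symplectic algebra sp(2n) has type C_n; here n = 3, so the Dynkin diagram is a chain of 3 nodes with a double edge at one end; the terminal node there is the unique long simple root (C_3). Hence the type is C_3.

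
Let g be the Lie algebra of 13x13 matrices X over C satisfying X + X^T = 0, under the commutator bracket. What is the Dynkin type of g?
This is so(13) with 13 odd, which has dimension 13(13-1)/2 = 78 and rank (13-1)/2 = 6. In the classification of classical Lie algebras, the orthogonal algebra so(2n+1) in an odd number of variables has type B_n; here n = 6, so the Dynkin diagram is a chain of 6 nodes with a double edge at one end; the terminal node there is the unique short simple root (B_6). Hence the type is B_6.

B_6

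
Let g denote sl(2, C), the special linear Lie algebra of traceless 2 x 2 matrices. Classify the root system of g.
This is sl(2), which has dimension 2^2 - 1 = 3 and rank 2 - 1 = 1 (a Cartan subalgebra is the diagonal traceless matrices). In the classification of classical Lie algebras, the special linear algebra sl(n+1) has type A_n; here n = 1, so the Dynkin diagram is a chain of 1 nodes with single edges (A_1). Hence the type is A_1.

type A_1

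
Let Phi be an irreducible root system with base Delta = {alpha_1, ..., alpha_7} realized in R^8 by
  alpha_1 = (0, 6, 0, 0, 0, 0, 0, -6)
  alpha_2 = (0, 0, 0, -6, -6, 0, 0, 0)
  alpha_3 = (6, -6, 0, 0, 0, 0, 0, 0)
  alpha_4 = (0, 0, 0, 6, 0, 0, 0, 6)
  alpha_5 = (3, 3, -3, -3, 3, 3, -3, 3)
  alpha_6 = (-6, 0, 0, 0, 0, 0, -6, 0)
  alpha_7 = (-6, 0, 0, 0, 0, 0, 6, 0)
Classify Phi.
Compute the Cartan integers a_ij = 2(alpha_i, alpha_j)/(alpha_j, alpha_j); the resulting 7x7 Cartan matrix is
[[2, 0, -1, -1, 0, 0, 0], [0, 2, 0, -1, 0, 0, 0], [-1, 0, 2, 0, 0, -1, -1], [-1, -1, 0, 2, 0, 0, 0], [0, 0, 0, 0, 2, 0, -1], [0, 0, -1, 0, 0, 2, 0], [0, 0, -1, 0, -1, 0, 2]].
All simple roots have the same length, so the diagram is simply laced. The associated Dynkin diagram is a chain of 6 nodes with one extra node attached to the third node from one end (E_7), so the type is E_7.

E_7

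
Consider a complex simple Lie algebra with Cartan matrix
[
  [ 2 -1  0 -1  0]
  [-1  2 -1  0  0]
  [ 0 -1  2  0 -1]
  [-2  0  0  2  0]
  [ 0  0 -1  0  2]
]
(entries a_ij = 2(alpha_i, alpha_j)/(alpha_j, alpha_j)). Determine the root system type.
The matrix has rank 5 with 2's on the diagonal. Reading the off-diagonal entries as Dynkin edges (a single edge where a_ij = a_ji = -1; a double or triple edge where a_ij * a_ji = 2 or 3), the diagram is a chain of 5 nodes with a double edge at one end; the terminal node there is the unique long simple root (C_5). One simple-root ordering that puts it in standard form is (alpha_5, alpha_3, alpha_2, alpha_1, alpha_4). So the algebra is type C_5, i.e. sp(10).

type C_5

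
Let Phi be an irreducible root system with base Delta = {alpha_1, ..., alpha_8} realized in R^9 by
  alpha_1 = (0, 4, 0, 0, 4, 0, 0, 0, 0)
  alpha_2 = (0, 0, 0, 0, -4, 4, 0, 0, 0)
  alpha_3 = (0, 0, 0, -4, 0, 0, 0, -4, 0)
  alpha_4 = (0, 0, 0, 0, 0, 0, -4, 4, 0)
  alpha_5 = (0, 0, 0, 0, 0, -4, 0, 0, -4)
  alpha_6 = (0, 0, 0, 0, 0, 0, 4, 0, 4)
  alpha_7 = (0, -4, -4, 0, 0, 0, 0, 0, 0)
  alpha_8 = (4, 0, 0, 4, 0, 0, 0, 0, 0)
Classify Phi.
A_8 (sl(9))

Compute the Cartan integers a_ij = 2(alpha_i, alpha_j)/(alpha_j, alpha_j); the resulting 8x8 Cartan matrix is
[[2, -1, 0, 0, 0, 0, -1, 0], [-1, 2, 0, 0, -1, 0, 0, 0], [0, 0, 2, -1, 0, 0, 0, -1], [0, 0, -1, 2, 0, -1, 0, 0], [0, -1, 0, 0, 2, -1, 0, 0], [0, 0, 0, -1, -1, 2, 0, 0], [-1, 0, 0, 0, 0, 0, 2, 0], [0, 0, -1, 0, 0, 0, 0, 2]].
All simple roots have the same length, so the diagram is simply laced. The associated Dynkin diagram is a chain of 8 nodes with single edges (A_8), so the type is A_8 (the algebra sl(9)).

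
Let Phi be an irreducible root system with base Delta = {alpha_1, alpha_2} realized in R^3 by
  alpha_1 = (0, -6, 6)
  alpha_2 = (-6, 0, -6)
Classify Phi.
A_2 (sl(3))

Compute the Cartan integers a_ij = 2(alpha_i, alpha_j)/(alpha_j, alpha_j); the resulting 2x2 Cartan matrix is
[[2, -1], [-1, 2]].
All simple roots have the same length, so the diagram is simply laced. The associated Dynkin diagram is a chain of 2 nodes with single edges (A_2), so the type is A_2 (the algebra sl(3)).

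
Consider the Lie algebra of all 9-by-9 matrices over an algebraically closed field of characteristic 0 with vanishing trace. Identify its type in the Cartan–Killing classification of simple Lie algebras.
A_8 (sl(9))

This is sl(9), which has dimension 9^2 - 1 = 80 and rank 9 - 1 = 8 (a Cartan subalgebra is the diagonal traceless matrices). In the classification of classical Lie algebras, the special linear algebra sl(n+1) has type A_n; here n = 8, so the Dynkin diagram is a chain of 8 nodes with single edges (A_8). Hence the type is A_8.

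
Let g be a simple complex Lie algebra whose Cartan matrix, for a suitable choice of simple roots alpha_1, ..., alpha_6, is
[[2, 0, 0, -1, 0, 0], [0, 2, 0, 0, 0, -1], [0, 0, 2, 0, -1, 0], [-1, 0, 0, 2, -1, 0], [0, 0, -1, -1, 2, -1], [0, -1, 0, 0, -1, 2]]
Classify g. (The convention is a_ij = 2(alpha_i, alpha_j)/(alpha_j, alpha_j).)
The matrix has rank 6 with 2's on the diagonal. Reading the off-diagonal entries as Dynkin edges (a single edge where a_ij = a_ji = -1; a double or triple edge where a_ij * a_ji = 2 or 3), the diagram is a chain of 5 nodes with one extra node attached to the third node from one end (E_6). One simple-root ordering that puts it in standard form is (alpha_2, alpha_3, alpha_6, alpha_5, alpha_4, alpha_1). So the algebra is type E_6.

E6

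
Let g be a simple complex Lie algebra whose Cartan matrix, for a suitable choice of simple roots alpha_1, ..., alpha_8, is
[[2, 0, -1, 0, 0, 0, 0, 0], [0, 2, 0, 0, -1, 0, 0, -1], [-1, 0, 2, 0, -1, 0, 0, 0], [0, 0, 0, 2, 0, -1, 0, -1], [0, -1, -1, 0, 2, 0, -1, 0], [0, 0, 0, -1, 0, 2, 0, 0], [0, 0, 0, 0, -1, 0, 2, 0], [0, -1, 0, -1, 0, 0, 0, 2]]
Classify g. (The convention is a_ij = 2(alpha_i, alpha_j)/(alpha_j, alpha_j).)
The matrix has rank 8 with 2's on the diagonal. Reading the off-diagonal entries as Dynkin edges (a single edge where a_ij = a_ji = -1; a double or triple edge where a_ij * a_ji = 2 or 3), the diagram is a chain of 7 nodes with one extra node attached to the third node from one end (E_8). One simple-root ordering that puts it in standard form is (alpha_1, alpha_7, alpha_3, alpha_5, alpha_2, alpha_8, alpha_4, alpha_6). So the algebra is type E_8.

E_8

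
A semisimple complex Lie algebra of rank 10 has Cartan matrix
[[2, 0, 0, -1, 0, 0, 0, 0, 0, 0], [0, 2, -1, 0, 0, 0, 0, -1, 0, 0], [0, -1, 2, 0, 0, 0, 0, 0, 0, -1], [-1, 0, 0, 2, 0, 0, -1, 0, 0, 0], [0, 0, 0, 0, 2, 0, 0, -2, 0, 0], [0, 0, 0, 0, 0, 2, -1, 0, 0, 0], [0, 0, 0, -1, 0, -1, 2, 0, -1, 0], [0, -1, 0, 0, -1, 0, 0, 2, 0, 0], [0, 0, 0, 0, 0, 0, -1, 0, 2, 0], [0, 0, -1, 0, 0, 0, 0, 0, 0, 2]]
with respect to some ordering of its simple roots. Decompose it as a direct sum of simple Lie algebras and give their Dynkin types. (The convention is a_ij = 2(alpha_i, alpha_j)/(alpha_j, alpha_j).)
The diagram associated to this matrix has two connected components: the simple roots {alpha_2, alpha_3, alpha_5, alpha_8, alpha_10} form a chain of 5 nodes with a double edge at one end; the terminal node there is the unique long simple root (C_5), and {alpha_1, alpha_4, alpha_6, alpha_7, alpha_9} form a chain of 3 nodes with a fork of two nodes at one end (D_5). A semisimple Lie algebra decomposes uniquely as the direct sum of simple ideals, one per connected component of its Dynkin diagram, so g ≅ C_5 ⊕ D_5 (dimension 55 + 45 = 100).

type C_5 ⊕ type D_5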